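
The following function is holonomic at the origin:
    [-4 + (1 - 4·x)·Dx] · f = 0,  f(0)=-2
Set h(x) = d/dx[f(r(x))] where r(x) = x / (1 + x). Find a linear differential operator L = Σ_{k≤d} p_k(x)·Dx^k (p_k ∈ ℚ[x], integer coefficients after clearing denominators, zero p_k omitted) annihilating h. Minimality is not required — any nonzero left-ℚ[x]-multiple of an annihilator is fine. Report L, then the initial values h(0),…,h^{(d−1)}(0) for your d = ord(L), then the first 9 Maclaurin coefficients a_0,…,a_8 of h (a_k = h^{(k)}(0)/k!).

f: a_k = -2, -8, -32, -128, -512, -2048, -8192, -32768, -131072, …
L₀ from L_f via x↦r, Dx↦r'^{-1}Dx.
Derive L from L₀ (diff closure).
L = 6 + (-1 + 3·x)·Dx  (order 1).
h: a_k = -8, -48, -216, -864, -3240, -11664, -40824, -139968, -472392, …
ICs: h(0) = -8.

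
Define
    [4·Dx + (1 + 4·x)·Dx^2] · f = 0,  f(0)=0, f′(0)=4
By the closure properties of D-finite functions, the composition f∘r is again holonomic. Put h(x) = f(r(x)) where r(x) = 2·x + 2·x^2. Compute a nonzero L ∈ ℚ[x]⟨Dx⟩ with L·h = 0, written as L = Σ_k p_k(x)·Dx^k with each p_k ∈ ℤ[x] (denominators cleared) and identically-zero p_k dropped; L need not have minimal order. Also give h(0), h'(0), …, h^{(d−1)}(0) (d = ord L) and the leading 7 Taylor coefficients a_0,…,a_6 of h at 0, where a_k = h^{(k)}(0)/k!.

L = (6 + 16·x + 16·x^2)·Dx + (1 + 10·x + 24·x^2 + 16·x^3)·Dx^2  (order 2).
h: a_k = 0, 8, -24, 320/3, -544, 14848/5, -16896, …
ICs: h(0) = 0, h′(0) = 8.

f: a_k = 0, 4, -8, 64/3, -64, 1024/5, -2048/3, …
f∘r: x↦r, Dx↦Dx/r' in L_f ⇒ L₀.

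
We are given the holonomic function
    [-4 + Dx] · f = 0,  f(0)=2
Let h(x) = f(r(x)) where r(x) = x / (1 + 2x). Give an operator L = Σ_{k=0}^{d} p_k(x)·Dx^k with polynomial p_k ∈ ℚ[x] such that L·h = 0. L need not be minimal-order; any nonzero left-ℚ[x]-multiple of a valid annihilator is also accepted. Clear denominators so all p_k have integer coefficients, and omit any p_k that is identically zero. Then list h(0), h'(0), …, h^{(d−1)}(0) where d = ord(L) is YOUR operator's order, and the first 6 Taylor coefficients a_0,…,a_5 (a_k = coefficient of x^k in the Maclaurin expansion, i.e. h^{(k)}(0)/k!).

L = -4 + (1 + 4·x + 4·x^2)·Dx  (order 1).
h: a_k = 2, 8, 0, -32/3, 64/3, -128/5, …
ICs: h(0) = 2.

f: a_k = 2, 8, 16, 64/3, 64/3, 256/15, …
L₀ from L_f via x↦r, Dx↦r'^{-1}Dx.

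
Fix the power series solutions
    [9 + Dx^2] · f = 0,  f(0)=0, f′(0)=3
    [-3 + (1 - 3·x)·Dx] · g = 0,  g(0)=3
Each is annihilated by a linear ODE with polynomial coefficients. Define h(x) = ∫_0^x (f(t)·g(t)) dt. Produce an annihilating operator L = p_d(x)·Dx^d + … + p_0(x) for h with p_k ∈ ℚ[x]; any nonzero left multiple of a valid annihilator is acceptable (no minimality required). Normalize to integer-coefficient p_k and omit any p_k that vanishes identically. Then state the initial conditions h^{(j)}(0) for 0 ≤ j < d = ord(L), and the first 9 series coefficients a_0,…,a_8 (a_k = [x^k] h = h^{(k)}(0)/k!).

f: a_k = 0, 3, 0, -9/2, 0, 81/40, 0, -243/560, 0, …
g: a_k = 3, 9, 27, 81, 243, 729, 2187, 6561, 19683, …
L₀ := L_f ⊗_s L_g (sym. prod.), ord ≤ 2.
h=∫₀ˣh₀: take L = L₀·Dx.
L = (-9 + 27·x)·Dx + 6·Dx^2 + (-1 + 3·x)·Dx^3  (order 3).
h: a_k = 0, 0, 9/2, 9, 135/8, 81/2, 8181/80, 73629/280, 3091689/4480, …
ICs: h(0) = 0, h′(0) = 0, h′′(0) = 9.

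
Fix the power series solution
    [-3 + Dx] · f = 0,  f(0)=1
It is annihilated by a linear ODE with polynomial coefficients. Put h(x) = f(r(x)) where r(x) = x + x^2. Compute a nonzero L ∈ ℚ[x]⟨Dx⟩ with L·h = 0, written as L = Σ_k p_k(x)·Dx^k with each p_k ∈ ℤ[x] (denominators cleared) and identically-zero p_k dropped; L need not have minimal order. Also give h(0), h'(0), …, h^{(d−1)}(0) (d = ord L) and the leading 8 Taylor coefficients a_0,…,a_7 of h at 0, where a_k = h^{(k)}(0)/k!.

L = (-3 - 6·x) + Dx  (order 1).
h: a_k = 1, 3, 15/2, 27/2, 171/8, 1161/40, 2871/80, 4509/112, …
ICs: h(0) = 1.

f: a_k = 1, 3, 9/2, 9/2, 27/8, 81/40, 81/80, 243/560, …
Change of var in L_f (x↦r) gives L₀.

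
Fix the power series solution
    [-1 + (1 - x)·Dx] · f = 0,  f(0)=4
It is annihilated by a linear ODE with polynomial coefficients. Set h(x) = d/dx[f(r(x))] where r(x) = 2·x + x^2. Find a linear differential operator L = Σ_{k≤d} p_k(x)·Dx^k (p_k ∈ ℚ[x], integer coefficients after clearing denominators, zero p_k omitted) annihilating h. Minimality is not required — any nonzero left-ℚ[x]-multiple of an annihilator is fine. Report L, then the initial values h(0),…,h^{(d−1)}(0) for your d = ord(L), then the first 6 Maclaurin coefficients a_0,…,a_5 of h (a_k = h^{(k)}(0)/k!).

f: a_k = 4, 4, 4, 4, 4, 4, …
Change of var in L_f (x↦r) gives L₀.
Differentiate: ansatz ord ≤ ord L₀ ⇒ L.
L = (5 + 6·x + 3·x^2) + (-1 + x + 3·x^2 + x^3)·Dx  (order 1).
h: a_k = 8, 40, 144, 464, 1400, 4056, …
ICs: h(0) = 8.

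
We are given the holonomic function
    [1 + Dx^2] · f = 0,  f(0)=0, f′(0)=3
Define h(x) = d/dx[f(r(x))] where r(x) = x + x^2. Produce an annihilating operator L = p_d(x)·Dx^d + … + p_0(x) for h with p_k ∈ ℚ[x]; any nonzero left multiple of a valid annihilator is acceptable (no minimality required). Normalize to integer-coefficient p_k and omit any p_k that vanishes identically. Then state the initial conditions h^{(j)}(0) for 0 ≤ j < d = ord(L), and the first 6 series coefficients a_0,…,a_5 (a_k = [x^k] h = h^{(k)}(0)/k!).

f: a_k = 0, 3, 0, -1/2, 0, 1/40, …
L₀ from L_f via x↦r, Dx↦r'^{-1}Dx.
Derive L from L₀ (diff closure).
L = (13 + 8·x + 24·x^2 + 32·x^3 + 16·x^4) + (-6 - 12·x)·Dx + (1 + 4·x + 4·x^2)·Dx^2  (order 2).
h: a_k = 3, 6, -3/2, -6, -59/8, -9/4, …
ICs: h(0) = 3, h′(0) = 6.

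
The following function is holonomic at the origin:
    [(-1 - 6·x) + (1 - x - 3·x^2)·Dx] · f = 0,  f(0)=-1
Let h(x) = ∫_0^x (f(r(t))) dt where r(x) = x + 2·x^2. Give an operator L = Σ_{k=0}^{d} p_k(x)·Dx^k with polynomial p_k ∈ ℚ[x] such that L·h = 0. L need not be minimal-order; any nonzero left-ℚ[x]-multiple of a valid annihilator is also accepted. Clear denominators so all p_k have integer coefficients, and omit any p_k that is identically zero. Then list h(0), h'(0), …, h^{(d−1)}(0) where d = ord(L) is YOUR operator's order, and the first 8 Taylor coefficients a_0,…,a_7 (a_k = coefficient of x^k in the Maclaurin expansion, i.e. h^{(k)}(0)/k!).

f: a_k = -1, -1, -4, -7, -19, -40, -97, -217, …
f∘r: x↦r, Dx↦Dx/r' in L_f ⇒ L₀.
∫: right-multiply L₀ by Dx.
L = (1 + 10·x + 36·x^2 + 48·x^3)·Dx + (-1 + x + 5·x^2 + 12·x^3 + 12·x^4)·Dx^2  (order 2).
h: a_k = 0, -1, -1/2, -2, -23/4, -77/5, -46, -1009/7, …
ICs: h(0) = 0, h′(0) = -1.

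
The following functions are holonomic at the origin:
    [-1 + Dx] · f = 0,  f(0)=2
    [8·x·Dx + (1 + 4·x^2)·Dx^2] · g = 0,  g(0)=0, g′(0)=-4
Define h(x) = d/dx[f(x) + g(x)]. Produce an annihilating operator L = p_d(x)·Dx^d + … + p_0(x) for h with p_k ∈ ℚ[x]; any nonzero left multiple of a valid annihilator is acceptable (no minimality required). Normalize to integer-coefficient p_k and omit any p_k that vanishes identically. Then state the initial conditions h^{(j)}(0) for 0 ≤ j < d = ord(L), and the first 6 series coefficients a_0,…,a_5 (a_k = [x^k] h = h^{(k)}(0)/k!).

f: a_k = 2, 2, 1, 1/3, 1/12, 1/60, …
g: a_k = 0, -4, 0, 16/3, 0, -64/5, …
Sum ⇒ L₀ = lclm(L_f,L_g) in ℚ(x)⟨Dx⟩.
Differentiate: ansatz ord ≤ ord L₀ ⇒ L.
L = (8 - 8·x - 96·x^2 - 32·x^3) + (-9 + 88·x^2 - 16·x^4)·Dx + (1 + 8·x + 8·x^2 + 32·x^3 + 16·x^4)·Dx^2  (order 2).
h: a_k = -2, 2, 17, 1/3, -767/12, 1/60, …
ICs: h(0) = -2, h′(0) = 2.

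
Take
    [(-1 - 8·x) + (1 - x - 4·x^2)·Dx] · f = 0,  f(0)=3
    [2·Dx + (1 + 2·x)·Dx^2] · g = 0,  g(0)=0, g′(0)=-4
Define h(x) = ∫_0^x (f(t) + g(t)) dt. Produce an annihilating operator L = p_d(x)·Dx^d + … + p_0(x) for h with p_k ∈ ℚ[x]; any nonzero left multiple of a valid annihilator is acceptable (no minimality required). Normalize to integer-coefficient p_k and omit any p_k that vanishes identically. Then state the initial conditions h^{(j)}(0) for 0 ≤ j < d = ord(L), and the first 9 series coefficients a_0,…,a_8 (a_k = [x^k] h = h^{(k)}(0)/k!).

L = (94 + 644·x + 1664·x^2 + 1920·x^3 + 1536·x^4)·Dx^2 + (23 + 324·x + 1448·x^2 + 3072·x^3 + 3904·x^4 + 2560·x^5)·Dx^3 + (-6 - 35·x - 53·x^2 + 98·x^3 + 528·x^4 + 864·x^5 + 512·x^6)·Dx^4  (order 4).
h: a_k = 0, 3, -1/2, 19/3, 65/12, 19, 911/30, 1693/21, 9005/56, …
ICs: h(0) = 0, h′(0) = 3, h′′(0) = -1, h′′′(0) = 38.

f: a_k = 3, 3, 15, 27, 87, 195, 543, 1323, 3495, …
g: a_k = 0, -4, 4, -16/3, 8, -64/5, 64/3, -256/7, 64, …
L₀ := lclm(L_f,L_g); ord L₀ ≤ 1+2.
h=∫h₀ ⇒ L = L₀·Dx.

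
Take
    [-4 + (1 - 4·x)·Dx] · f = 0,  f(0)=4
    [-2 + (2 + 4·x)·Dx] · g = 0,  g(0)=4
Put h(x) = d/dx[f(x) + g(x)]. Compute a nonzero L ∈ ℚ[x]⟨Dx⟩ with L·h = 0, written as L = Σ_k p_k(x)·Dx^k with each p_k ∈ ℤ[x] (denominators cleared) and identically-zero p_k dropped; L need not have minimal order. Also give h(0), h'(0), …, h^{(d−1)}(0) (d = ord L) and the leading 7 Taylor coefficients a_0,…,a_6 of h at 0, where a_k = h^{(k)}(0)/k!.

f: a_k = 4, 16, 64, 256, 1024, 4096, 16384, …
g: a_k = 4, 4, -2, 2, -5/2, 7/2, -21/4, …
h₀=f+g: left-lcm gives L₀, ord ≤ 2.
Differentiate: ansatz ord ≤ ord L₀ ⇒ L.
L = (-40 - 32·x) + (-31 - 136·x - 112·x^2)·Dx + (3 - 2·x - 32·x^2 - 32·x^3)·Dx^2  (order 2).
h: a_k = 20, 124, 774, 4086, 40995/2, 196545/2, 1835239/4, …
ICs: h(0) = 20, h′(0) = 124.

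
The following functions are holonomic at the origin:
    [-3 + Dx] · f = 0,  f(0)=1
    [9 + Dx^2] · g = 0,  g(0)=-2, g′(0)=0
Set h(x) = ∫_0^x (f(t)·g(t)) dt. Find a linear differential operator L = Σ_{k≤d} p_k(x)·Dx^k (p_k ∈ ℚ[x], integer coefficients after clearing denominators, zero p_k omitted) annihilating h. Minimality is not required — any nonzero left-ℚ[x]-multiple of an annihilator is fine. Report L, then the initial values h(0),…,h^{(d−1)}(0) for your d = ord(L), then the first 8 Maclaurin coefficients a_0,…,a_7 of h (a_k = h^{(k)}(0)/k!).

L = 18·Dx - 6·Dx^2 + Dx^3  (order 3).
h: a_k = 0, -2, -3, 0, 9/2, 27/5, 27/10, 0, …
ICs: h(0) = 0, h′(0) = -2, h′′(0) = -6.

f: a_k = 1, 3, 9/2, 9/2, 27/8, 81/40, 81/80, 243/560, …
g: a_k = -2, 0, 9, 0, -27/4, 0, 81/40, 0, …
Product ⇒ symmetric product L₀, ord ≤ 2.
∫: right-multiply L₀ by Dx.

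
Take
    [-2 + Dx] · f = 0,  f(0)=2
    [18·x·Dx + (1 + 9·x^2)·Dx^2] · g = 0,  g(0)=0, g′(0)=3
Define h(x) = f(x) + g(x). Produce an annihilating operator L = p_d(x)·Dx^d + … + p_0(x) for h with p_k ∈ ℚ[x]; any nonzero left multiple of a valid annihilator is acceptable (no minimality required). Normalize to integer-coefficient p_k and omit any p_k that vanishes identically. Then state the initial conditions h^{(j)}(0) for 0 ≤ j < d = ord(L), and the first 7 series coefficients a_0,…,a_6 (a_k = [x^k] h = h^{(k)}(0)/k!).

f: a_k = 2, 4, 4, 8/3, 4/3, 8/15, 8/45, …
g: a_k = 0, 3, 0, -9, 0, 243/5, 0, …
Weyl lclm of L_f,L_g ⇒ L₀ (ord ≤ 3).
L = (18 - 36·x - 486·x^2 - 324·x^3)·Dx + (-11 + 207·x^2 - 162·x^4)·Dx^2 + (1 + 9·x + 18·x^2 + 81·x^3 + 81·x^4)·Dx^3  (order 3).
h: a_k = 2, 7, 4, -19/3, 4/3, 737/15, 8/45, …
ICs: h(0) = 2, h′(0) = 7, h′′(0) = 8.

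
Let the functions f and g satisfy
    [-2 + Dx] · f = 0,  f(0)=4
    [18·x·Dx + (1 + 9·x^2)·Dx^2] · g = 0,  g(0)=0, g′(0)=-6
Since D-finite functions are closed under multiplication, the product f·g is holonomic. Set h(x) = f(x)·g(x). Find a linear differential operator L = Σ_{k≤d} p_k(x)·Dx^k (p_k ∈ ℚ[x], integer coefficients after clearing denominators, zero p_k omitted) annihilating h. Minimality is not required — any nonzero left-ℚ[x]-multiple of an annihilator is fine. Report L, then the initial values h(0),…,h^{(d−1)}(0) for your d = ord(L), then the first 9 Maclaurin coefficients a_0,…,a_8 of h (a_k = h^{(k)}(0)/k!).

f: a_k = 4, 8, 8, 16/3, 8/3, 16/15, 16/45, 32/315, 8/315, …
g: a_k = 0, -6, 0, 18, 0, -486/5, 0, 4374/7, 0, …
h₀=f·g: eliminate ⇒ L₀, order ≤ 1·2.
L = (4 - 36·x + 36·x^2) + (-4 + 18·x - 36·x^2)·Dx + (1 + 9·x^2)·Dx^2  (order 2).
h: a_k = 0, -24, -48, 24, 112, -1304/5, -688, 185608/105, 94480/21, …
ICs: h(0) = 0, h′(0) = -24.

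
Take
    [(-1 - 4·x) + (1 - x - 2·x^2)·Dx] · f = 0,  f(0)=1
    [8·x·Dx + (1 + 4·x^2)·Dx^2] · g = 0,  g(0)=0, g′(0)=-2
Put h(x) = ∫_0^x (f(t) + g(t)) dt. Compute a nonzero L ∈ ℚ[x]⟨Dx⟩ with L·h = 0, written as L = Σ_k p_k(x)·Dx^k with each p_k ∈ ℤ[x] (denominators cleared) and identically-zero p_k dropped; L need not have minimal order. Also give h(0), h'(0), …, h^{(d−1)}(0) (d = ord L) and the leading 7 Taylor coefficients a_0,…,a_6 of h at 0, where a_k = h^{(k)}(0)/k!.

f: a_k = 1, 1, 3, 5, 11, 21, 43, …
g: a_k = 0, -2, 0, 8/3, 0, -32/5, 0, …
L₀ := lclm(L_f,L_g); ord L₀ ≤ 1+2.
h=∫₀ˣh₀: take L = L₀·Dx.
L = (-24 + 96·x + 864·x^2 + 1536·x^3 + 3264·x^4 + 768·x^6)·Dx^2 + (19 + 80·x + 100·x^2 + 544·x^3 + 1424·x^4 + 2368·x^5 + 192·x^6 + 768·x^7)·Dx^3 + (-3 - 7·x - 32·x^2 + 28·x^3 - 24·x^4 + 240·x^5 + 256·x^6 + 64·x^7 + 128·x^8)·Dx^4  (order 4).
h: a_k = 0, 1, -1/2, 1, 23/12, 11/5, 73/30, …
ICs: h(0) = 0, h′(0) = 1, h′′(0) = -1, h′′′(0) = 6.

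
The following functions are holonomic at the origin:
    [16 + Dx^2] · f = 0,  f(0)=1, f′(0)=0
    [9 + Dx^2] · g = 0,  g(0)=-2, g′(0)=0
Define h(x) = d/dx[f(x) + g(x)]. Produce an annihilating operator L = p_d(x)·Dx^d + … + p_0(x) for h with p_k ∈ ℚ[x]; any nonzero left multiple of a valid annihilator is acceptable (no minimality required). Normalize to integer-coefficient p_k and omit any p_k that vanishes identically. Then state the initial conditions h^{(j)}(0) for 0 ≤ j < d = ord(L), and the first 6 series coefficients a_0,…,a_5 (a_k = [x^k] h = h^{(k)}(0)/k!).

L = 144 + 25·Dx^2 + Dx^4  (order 4).
h: a_k = 0, 2, 0, 47/3, 0, -1319/60, …
ICs: h(0) = 0, h′(0) = 2, h′′(0) = 0, h′′′(0) = 94.

f: a_k = 1, 0, -8, 0, 32/3, 0, …
g: a_k = -2, 0, 9, 0, -27/4, 0, …
f+g: L₀ = lclm(L_f,L_g), ord ≤ 2+2.
h₀' ⇒ L via d/dx closure of L₀.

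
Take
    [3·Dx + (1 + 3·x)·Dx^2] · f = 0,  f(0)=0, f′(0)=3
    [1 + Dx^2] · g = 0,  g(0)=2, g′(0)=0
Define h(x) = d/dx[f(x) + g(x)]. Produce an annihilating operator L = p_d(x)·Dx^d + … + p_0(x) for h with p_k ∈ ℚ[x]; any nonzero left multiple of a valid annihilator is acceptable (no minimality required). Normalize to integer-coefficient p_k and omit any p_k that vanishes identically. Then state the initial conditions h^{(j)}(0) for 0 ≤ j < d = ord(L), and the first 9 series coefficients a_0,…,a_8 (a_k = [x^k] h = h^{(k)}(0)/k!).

L = (165 + 18·x + 27·x^2) + (19 + 63·x + 27·x^2 + 27·x^3)·Dx + (165 + 18·x + 27·x^2)·Dx^2 + (19 + 63·x + 27·x^2 + 27·x^3)·Dx^3  (order 3).
h: a_k = 3, -11, 27, -242/3, 243, -43741/60, 2187, -16533719/2520, 19683, …
ICs: h(0) = 3, h′(0) = -11, h′′(0) = 54.

f: a_k = 0, 3, -9/2, 9, -81/4, 243/5, -243/2, 2187/7, -6561/8, …
g: a_k = 2, 0, -1, 0, 1/12, 0, -1/360, 0, 1/20160, …
f+g: L₀ = lclm(L_f,L_g), ord ≤ 2+2.
Differentiate: ansatz ord ≤ ord L₀ ⇒ L.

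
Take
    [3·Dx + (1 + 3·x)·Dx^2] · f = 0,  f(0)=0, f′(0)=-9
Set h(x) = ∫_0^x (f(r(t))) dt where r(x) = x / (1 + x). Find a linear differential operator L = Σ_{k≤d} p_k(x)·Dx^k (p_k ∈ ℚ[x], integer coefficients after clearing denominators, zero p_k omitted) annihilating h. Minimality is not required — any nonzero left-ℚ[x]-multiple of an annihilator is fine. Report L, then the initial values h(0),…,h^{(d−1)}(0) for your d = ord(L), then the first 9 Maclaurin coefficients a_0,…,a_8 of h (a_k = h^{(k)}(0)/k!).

L = (5 + 8·x)·Dx^2 + (1 + 5·x + 4·x^2)·Dx^3  (order 3).
h: a_k = 0, 0, -9/2, 15/2, -63/4, 153/4, -1023/10, 585/2, -49149/56, …
ICs: h(0) = 0, h′(0) = 0, h′′(0) = -9.

f: a_k = 0, -9, 27/2, -27, 243/4, -729/5, 729/2, -6561/7, 19683/8, …
f∘r: x↦r, Dx↦Dx/r' in L_f ⇒ L₀.
h=∫₀ˣh₀: take L = L₀·Dx.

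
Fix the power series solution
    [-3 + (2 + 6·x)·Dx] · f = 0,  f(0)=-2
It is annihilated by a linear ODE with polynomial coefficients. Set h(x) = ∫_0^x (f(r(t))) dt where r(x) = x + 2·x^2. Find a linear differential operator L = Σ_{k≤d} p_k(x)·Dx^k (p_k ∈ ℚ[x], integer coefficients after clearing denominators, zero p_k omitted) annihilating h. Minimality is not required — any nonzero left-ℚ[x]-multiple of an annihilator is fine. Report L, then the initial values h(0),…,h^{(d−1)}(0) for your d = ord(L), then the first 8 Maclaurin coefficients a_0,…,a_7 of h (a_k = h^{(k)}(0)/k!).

L = (-3 - 12·x)·Dx + (2 + 6·x + 12·x^2)·Dx^2  (order 2).
h: a_k = 0, -2, -3/2, -5/4, 45/32, -63/64, -135/256, 11205/3584, …
ICs: h(0) = 0, h′(0) = -2.

f: a_k = -2, -3, 9/4, -27/8, 405/64, -1701/128, 15309/512, -72171/1024, …
f∘r: x↦r, Dx↦Dx/r' in L_f ⇒ L₀.
Integrate: L := L₀·Dx.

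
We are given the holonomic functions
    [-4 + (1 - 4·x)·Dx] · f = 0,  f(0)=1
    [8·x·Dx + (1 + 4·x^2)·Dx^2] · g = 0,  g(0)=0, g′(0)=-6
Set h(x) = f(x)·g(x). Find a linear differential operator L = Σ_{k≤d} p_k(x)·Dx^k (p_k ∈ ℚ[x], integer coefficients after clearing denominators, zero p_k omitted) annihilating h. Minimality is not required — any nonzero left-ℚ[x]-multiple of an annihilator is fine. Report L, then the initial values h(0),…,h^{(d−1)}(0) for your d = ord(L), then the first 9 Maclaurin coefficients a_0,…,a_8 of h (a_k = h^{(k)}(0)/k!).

L = 32·x + (8 - 8·x + 64·x^2)·Dx + (-1 + 4·x - 4·x^2 + 16·x^3)·Dx^2  (order 2).
h: a_k = 0, -6, -24, -88, -352, -7136/5, -28544/5, -797312/35, -3189248/35, …
ICs: h(0) = 0, h′(0) = -6.

f: a_k = 1, 4, 16, 64, 256, 1024, 4096, 16384, 65536, …
g: a_k = 0, -6, 0, 8, 0, -96/5, 0, 384/7, 0, …
h₀=f·g: eliminate ⇒ L₀, order ≤ 1·2.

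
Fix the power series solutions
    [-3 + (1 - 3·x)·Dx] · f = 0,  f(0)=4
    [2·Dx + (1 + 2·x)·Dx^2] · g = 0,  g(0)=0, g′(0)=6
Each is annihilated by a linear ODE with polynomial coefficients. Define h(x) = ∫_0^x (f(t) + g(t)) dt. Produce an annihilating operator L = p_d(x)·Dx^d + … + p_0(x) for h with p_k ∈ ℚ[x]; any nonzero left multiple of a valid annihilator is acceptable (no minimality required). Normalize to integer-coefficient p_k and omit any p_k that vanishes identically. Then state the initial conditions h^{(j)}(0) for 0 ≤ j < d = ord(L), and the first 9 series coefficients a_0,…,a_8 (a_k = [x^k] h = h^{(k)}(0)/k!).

L = (78 + 36·x)·Dx^2 + (23 + 132·x + 72·x^2)·Dx^3 + (-4 + x + 27·x^2 + 18·x^3)·Dx^4  (order 4).
h: a_k = 0, 4, 9, 10, 29, 312/5, 826/5, 412, 15405/14, …
ICs: h(0) = 0, h′(0) = 4, h′′(0) = 18, h′′′(0) = 60.

f: a_k = 4, 12, 36, 108, 324, 972, 2916, 8748, 26244, …
g: a_k = 0, 6, -6, 8, -12, 96/5, -32, 384/7, -96, …
f+g: L₀ = lclm(L_f,L_g), ord ≤ 1+2.
Integrate: L := L₀·Dx.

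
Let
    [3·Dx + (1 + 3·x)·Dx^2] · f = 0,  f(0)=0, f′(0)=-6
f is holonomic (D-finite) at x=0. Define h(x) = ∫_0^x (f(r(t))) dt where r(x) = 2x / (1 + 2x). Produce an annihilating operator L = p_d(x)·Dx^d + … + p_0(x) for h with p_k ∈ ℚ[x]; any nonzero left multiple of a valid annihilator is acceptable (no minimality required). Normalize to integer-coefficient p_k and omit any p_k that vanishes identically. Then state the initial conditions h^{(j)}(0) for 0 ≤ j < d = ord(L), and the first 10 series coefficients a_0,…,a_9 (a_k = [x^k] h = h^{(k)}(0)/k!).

L = (10 + 32·x)·Dx^2 + (1 + 10·x + 16·x^2)·Dx^3  (order 3).
h: a_k = 0, 0, -6, 20, -84, 408, -10912/5, 12480, -524256/7, 1398080/3, …
ICs: h(0) = 0, h′(0) = 0, h′′(0) = -12.

f: a_k = 0, -6, 9, -18, 81/2, -486/5, 243, -4374/7, 6561/4, -4374, …
Substitute x→r, Dx→(1/r')Dx; clear ⇒ L₀.
h=∫h₀ ⇒ L = L₀·Dx.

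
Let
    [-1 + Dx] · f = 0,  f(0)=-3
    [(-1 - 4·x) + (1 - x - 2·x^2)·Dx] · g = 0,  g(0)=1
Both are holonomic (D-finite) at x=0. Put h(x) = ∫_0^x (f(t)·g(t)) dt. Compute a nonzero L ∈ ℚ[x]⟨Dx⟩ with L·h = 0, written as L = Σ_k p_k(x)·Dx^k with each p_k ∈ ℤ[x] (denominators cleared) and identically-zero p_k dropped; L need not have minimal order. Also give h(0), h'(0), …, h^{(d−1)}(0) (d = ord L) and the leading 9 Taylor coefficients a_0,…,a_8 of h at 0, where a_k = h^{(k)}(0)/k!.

f: a_k = -3, -3, -3/2, -1/2, -1/8, -1/40, -1/240, -1/1680, -1/13440, …
g: a_k = 1, 1, 3, 5, 11, 21, 43, 85, 171, …
Sym-product of L_f,L_g gives L₀ (≤ ord 1).
h=∫₀ˣh₀: take L = L₀·Dx.
L = (2 + 3·x - 2·x^2)·Dx + (-1 + x + 2·x^2)·Dx^2  (order 2).
h: a_k = 0, -3, -3, -9/2, -13/2, -85/8, -701/40, -50737/1680, -44279/840, …
ICs: h(0) = 0, h′(0) = -3.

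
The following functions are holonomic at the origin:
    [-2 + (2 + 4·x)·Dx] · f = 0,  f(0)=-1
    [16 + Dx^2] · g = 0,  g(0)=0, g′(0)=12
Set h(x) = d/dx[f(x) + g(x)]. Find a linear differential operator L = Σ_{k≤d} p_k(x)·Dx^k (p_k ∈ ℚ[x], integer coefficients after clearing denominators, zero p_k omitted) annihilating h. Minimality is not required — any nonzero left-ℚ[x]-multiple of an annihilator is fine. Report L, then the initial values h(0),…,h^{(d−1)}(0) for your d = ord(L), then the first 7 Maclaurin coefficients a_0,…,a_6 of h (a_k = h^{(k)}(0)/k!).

L = (-496 - 1024·x - 1024·x^2) + (-304 - 1632·x - 3072·x^2 - 2048·x^3)·Dx + (-31 - 64·x - 64·x^2)·Dx^2 + (-19 - 102·x - 192·x^2 - 128·x^3)·Dx^3  (order 3).
h: a_k = 11, 1, -195/2, 5/2, 989/8, 63/8, -19849/240, …
ICs: h(0) = 11, h′(0) = 1, h′′(0) = -195.

f: a_k = -1, -1, 1/2, -1/2, 5/8, -7/8, 21/16, …
g: a_k = 0, 12, 0, -32, 0, 128/5, 0, …
f+g: L₀ = lclm(L_f,L_g), ord ≤ 1+2.
h=h₀': d/dx-closure on L₀ ⇒ L.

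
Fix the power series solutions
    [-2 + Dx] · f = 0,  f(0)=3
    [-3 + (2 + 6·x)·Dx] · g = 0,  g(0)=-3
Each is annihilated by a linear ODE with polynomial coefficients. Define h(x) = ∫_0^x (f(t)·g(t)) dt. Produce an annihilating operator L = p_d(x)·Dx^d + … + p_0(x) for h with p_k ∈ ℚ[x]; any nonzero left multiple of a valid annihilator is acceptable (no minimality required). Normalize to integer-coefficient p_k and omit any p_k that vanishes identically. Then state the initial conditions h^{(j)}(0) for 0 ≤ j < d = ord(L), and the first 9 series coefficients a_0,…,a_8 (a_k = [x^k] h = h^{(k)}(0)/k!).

f: a_k = 3, 6, 6, 4, 2, 4/5, 4/15, 8/105, 2/105, …
g: a_k = -3, -9/2, 27/8, -81/16, 1215/128, -5103/256, 45927/1024, -216513/2048, 8444007/32768, …
f·g: L₀ = L_f ⊗_s L_g, ord ≤ 1·1.
h=∫₀ˣh₀: take L = L₀·Dx.
L = (-7 - 12·x)·Dx + (2 + 6·x)·Dx^2  (order 2).
h: a_k = 0, -9, -63/4, -93/8, -543/64, -723/640, -13279/2560, 276497/35840, -9930589/573440, …
ICs: h(0) = 0, h′(0) = -9.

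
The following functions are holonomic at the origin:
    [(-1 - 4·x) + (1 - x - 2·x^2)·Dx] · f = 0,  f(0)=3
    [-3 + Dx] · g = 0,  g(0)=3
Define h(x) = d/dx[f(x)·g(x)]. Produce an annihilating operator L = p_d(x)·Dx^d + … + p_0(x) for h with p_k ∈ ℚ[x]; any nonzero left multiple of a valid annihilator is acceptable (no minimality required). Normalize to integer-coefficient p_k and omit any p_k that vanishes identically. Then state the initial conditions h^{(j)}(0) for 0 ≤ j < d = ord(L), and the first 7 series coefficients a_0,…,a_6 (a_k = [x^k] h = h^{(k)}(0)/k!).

f: a_k = 3, 3, 9, 15, 33, 63, 129, …
g: a_k = 3, 9, 27/2, 27/2, 81/8, 243/40, 243/80, …
f·g: L₀ = L_f ⊗_s L_g, ord ≤ 1·1.
h=h₀': d/dx-closure on L₀ ⇒ L.
L = (21 + 12·x - 39·x^2 - 12·x^3 + 36·x^4) + (-4 + 3·x + 15·x^2 - 4·x^3 - 12·x^4)·Dx  (order 1).
h: a_k = 36, 189, 621, 3411/2, 4293, 412911/40, 963639/40, …
ICs: h(0) = 36.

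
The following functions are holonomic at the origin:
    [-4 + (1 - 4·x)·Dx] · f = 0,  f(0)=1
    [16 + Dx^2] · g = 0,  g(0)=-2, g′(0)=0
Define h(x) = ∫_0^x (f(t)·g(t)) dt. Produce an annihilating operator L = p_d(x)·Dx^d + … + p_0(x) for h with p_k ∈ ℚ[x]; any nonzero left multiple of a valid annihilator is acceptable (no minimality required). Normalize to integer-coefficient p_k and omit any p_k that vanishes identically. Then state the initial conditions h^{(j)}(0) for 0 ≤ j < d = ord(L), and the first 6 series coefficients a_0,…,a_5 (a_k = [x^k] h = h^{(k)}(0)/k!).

L = (-16 + 64·x)·Dx + 8·Dx^2 + (-1 + 4·x)·Dx^3  (order 3).
h: a_k = 0, -2, -4, -16/3, -16, -832/15, …
ICs: h(0) = 0, h′(0) = -2, h′′(0) = -8.

f: a_k = 1, 4, 16, 64, 256, 1024, …
g: a_k = -2, 0, 16, 0, -64/3, 0, …
Product ⇒ symmetric product L₀, ord ≤ 2.
Integrate: L := L₀·Dx.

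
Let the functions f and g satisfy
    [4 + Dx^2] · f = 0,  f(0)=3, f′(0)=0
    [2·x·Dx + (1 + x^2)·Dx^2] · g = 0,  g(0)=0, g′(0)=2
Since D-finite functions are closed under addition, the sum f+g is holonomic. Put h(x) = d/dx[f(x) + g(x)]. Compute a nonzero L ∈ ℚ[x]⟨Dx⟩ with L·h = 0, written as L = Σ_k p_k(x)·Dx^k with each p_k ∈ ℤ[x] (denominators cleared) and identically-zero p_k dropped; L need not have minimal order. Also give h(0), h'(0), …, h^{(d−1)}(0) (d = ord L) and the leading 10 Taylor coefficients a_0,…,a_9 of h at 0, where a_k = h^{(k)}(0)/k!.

f: a_k = 3, 0, -6, 0, 2, 0, -4/15, 0, 2/105, 0, …
g: a_k = 0, 2, 0, -2/3, 0, 2/5, 0, -2/7, 0, 2/9, …
Weyl lclm of L_f,L_g ⇒ L₀ (ord ≤ 4).
Differentiate: ansatz ord ≤ ord L₀ ⇒ L.
L = (-32·x + 80·x^3 + 16·x^5) + (4 + 32·x^2 + 36·x^4 + 8·x^6)·Dx + (-8·x + 20·x^3 + 4·x^5)·Dx^2 + (1 + 8·x^2 + 9·x^4 + 2·x^6)·Dx^3  (order 3).
h: a_k = 2, -12, -2, 8, 2, -8/5, -2, 16/105, 2, -8/945, …
ICs: h(0) = 2, h′(0) = -12, h′′(0) = -4.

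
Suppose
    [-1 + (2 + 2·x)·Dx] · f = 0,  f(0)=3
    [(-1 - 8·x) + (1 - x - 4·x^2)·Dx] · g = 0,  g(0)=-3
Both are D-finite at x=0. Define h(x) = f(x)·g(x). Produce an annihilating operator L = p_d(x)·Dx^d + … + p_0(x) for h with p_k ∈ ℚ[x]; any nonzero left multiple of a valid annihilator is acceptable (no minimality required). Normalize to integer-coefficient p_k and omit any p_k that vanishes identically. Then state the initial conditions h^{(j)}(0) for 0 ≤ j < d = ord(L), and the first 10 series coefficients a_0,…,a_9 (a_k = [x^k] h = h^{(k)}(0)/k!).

L = (3 + 17·x + 12·x^2) + (-2 + 10·x^2 + 8·x^3)·Dx  (order 1).
h: a_k = -9, -27/2, -387/8, -1647/16, -37899/128, -181269/256, -1937655/1024, -9676215/2048, -402835419/32768, -2044232793/65536, …
ICs: h(0) = -9.

f: a_k = 3, 3/2, -3/8, 3/16, -15/128, 21/256, -63/1024, 99/2048, -1287/32768, 2145/65536, …
g: a_k = -3, -3, -15, -27, -87, -195, -543, -1323, -3495, -8787, …
f·g: L₀ = L_f ⊗_s L_g, ord ≤ 1·1.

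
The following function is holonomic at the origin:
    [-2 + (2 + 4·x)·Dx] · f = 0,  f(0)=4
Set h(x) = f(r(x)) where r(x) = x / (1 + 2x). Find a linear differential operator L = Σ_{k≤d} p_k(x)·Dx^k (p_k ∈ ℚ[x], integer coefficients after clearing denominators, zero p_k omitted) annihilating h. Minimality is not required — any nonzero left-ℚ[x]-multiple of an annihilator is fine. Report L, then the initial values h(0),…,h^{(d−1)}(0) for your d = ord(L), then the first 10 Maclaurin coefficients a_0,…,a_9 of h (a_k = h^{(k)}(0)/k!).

f: a_k = 4, 4, -2, 2, -5/2, 7/2, -21/4, 33/4, -429/32, 715/32, …
Substitute x→r, Dx→(1/r')Dx; clear ⇒ L₀.
L = -1 + (1 + 6·x + 8·x^2)·Dx  (order 1).
h: a_k = 4, 4, -10, 26, -141/2, 399/2, -2353/4, 7205/4, -182461/32, 594203/32, …
ICs: h(0) = 4.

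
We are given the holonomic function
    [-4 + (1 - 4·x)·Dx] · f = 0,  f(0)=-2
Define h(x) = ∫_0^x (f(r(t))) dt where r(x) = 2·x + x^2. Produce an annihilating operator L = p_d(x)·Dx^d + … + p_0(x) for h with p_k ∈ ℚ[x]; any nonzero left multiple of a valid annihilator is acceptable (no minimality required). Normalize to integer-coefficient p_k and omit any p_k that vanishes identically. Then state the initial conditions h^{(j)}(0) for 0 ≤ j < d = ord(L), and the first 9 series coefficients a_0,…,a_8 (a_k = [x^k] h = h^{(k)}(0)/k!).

f: a_k = -2, -8, -32, -128, -512, -2048, -8192, -32768, -131072, …
f∘r: x↦r, Dx↦Dx/r' in L_f ⇒ L₀.
h=∫₀ˣh₀: take L = L₀·Dx.
L = (8 + 8·x)·Dx + (-1 + 8·x + 4·x^2)·Dx^2  (order 2).
h: a_k = 0, -2, -8, -136/3, -288, -1952, -41344/3, -700544/7, -741888, …
ICs: h(0) = 0, h′(0) = -2.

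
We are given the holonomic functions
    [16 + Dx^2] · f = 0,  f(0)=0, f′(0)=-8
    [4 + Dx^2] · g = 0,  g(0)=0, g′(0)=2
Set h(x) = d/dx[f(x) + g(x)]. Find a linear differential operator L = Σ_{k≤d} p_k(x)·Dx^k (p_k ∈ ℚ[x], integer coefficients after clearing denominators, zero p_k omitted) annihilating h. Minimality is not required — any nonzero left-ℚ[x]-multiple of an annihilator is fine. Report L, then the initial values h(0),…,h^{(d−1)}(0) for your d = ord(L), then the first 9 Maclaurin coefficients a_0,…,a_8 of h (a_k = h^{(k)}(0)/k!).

L = 64 + 20·Dx^2 + Dx^4  (order 4).
h: a_k = -6, 0, 60, 0, -84, 0, 136/3, 0, -1364/105, …
ICs: h(0) = -6, h′(0) = 0, h′′(0) = 120, h′′′(0) = 0.

f: a_k = 0, -8, 0, 64/3, 0, -256/15, 0, 2048/315, 0, …
g: a_k = 0, 2, 0, -4/3, 0, 4/15, 0, -8/315, 0, …
Weyl lclm of L_f,L_g ⇒ L₀ (ord ≤ 4).
Derive L from L₀ (diff closure).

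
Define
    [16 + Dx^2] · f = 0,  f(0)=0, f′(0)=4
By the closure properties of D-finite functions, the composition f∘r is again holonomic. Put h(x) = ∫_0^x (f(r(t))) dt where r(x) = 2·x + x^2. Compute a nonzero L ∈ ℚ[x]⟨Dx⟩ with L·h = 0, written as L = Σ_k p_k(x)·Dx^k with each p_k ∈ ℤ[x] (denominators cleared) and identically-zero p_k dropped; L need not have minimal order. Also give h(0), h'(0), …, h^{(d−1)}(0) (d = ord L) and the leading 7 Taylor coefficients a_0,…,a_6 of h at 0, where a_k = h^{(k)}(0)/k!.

L = (64 + 192·x + 192·x^2 + 64·x^3)·Dx - Dx^2 + (1 + x)·Dx^3  (order 3).
h: a_k = 0, 0, 4, 4/3, -64/3, -128/5, 1568/45, …
ICs: h(0) = 0, h′(0) = 0, h′′(0) = 8.

f: a_k = 0, 4, 0, -32/3, 0, 128/15, 0, …
Change of var in L_f (x↦r) gives L₀.
Integrate: L := L₀·Dx.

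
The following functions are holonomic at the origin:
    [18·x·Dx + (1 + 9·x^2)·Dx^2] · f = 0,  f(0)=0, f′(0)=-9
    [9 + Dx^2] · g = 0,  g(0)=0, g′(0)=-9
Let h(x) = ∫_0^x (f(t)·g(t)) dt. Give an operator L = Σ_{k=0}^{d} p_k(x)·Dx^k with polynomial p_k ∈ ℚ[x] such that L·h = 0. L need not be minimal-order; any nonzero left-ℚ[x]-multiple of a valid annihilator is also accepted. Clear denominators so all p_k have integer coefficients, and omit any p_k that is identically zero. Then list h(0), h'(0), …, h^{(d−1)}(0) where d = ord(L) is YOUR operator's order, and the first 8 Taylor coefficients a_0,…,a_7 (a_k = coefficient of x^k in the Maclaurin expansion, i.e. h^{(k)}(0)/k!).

L = (810 + 18954·x^2 + 72171·x^4 + 236196·x^6 + 531441·x^8)·Dx + (972·x + 14580·x^3 + 78732·x^5 + 236196·x^7)·Dx^2 + (108 + 2592·x^2 + 13122·x^4 + 52488·x^6 + 118098·x^8)·Dx^3 + (108·x + 1620·x^3 + 8748·x^5 + 26244·x^7)·Dx^4 + (2 + 54·x^2 + 567·x^4 + 2916·x^6 + 6561·x^8)·Dx^5  (order 5).
h: a_k = 0, 0, 0, 27, 0, -729/10, 0, 13851/56, …
ICs: h(0) = 0, h′(0) = 0, h′′(0) = 0, h′′′(0) = 162, h′′′′(0) = 0.

f: a_k = 0, -9, 0, 27, 0, -729/5, 0, 6561/7, …
g: a_k = 0, -9, 0, 27/2, 0, -243/40, 0, 729/560, …
f·g: L₀ = L_f ⊗_s L_g, ord ≤ 2·2.
Integrate: L := L₀·Dx.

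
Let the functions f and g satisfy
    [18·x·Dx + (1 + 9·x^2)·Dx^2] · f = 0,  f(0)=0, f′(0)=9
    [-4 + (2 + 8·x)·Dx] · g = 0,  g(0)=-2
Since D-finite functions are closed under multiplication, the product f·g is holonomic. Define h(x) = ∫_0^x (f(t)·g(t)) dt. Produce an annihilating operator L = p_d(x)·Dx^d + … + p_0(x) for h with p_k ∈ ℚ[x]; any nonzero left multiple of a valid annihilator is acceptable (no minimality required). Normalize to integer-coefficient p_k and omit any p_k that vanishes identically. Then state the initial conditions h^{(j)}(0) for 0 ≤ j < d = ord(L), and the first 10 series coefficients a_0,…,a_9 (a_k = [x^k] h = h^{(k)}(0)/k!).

f: a_k = 0, 9, 0, -27, 0, 729/5, 0, -6561/7, 0, 6561, …
g: a_k = -2, -4, 4, -8, 20, -56, 168, -528, 1716, -5720, …
Product ⇒ symmetric product L₀, ord ≤ 2.
∫: right-multiply L₀ by Dx.
L = (12 - 36·x - 36·x^2)·Dx + (-4 + 2·x + 108·x^2 + 144·x^3)·Dx^2 + (1 + 8·x + 25·x^2 + 72·x^3 + 144·x^4)·Dx^3  (order 3).
h: a_k = 0, 0, -9, -12, 45/2, 36/5, -183/5, -4356/35, 60021/140, -2556/35, …
ICs: h(0) = 0, h′(0) = 0, h′′(0) = -18.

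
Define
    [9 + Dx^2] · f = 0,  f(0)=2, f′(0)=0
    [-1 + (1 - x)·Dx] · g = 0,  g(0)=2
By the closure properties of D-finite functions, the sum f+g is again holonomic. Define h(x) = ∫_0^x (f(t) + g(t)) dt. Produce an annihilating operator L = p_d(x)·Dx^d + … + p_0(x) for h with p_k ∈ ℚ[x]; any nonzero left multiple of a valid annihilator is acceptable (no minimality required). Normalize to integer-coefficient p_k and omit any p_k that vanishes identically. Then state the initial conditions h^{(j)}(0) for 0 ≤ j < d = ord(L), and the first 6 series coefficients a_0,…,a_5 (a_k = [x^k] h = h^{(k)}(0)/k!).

L = (-135 + 162·x - 81·x^2)·Dx + (99 - 261·x + 243·x^2 - 81·x^3)·Dx^2 + (-15 + 18·x - 9·x^2)·Dx^3 + (11 - 29·x + 27·x^2 - 9·x^3)·Dx^4  (order 4).
h: a_k = 0, 4, 1, -7/3, 1/2, 7/4, …
ICs: h(0) = 0, h′(0) = 4, h′′(0) = 2, h′′′(0) = -14.

f: a_k = 2, 0, -9, 0, 27/4, 0, …
g: a_k = 2, 2, 2, 2, 2, 2, …
Sum ⇒ L₀ = lclm(L_f,L_g) in ℚ(x)⟨Dx⟩.
Integrate: L := L₀·Dx.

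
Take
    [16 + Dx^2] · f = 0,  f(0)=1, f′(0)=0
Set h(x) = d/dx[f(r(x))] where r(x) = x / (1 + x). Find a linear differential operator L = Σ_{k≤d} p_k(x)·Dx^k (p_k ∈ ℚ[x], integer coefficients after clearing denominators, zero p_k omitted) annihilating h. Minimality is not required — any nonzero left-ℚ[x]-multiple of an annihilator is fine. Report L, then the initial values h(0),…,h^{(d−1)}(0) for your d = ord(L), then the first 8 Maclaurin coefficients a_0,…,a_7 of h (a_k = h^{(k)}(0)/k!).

f: a_k = 1, 0, -8, 0, 32/3, 0, -256/45, 0, …
Change of var in L_f (x↦r) gives L₀.
h₀' ⇒ L via d/dx closure of L₀.
L = (22 + 12·x + 6·x^2) + (6 + 18·x + 18·x^2 + 6·x^3)·Dx + (1 + 4·x + 6·x^2 + 4·x^3 + x^4)·Dx^2  (order 2).
h: a_k = 0, -16, 48, -160/3, -160/3, 5488/15, -4592/5, 100544/63, …
ICs: h(0) = 0, h′(0) = -16.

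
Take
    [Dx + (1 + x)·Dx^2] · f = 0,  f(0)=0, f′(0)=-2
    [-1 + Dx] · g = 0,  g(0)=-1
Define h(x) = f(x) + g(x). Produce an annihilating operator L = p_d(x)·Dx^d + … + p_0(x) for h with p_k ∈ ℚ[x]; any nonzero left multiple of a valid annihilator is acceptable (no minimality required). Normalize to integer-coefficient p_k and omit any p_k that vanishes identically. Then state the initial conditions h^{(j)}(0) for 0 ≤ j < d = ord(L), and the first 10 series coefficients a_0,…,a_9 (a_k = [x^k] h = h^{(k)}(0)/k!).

f: a_k = 0, -2, 1, -2/3, 1/2, -2/5, 1/3, -2/7, 1/4, -2/9, …
g: a_k = -1, -1, -1/2, -1/6, -1/24, -1/120, -1/720, -1/5040, -1/40320, -1/362880, …
L₀ := lclm(L_f,L_g); ord L₀ ≤ 2+1.
L = (-3 - x)·Dx + (1 - 2·x - x^2)·Dx^2 + (2 + 3·x + x^2)·Dx^3  (order 3).
h: a_k = -1, -3, 1/2, -5/6, 11/24, -49/120, 239/720, -1441/5040, 10079/40320, -80641/362880, …
ICs: h(0) = -1, h′(0) = -3, h′′(0) = 1.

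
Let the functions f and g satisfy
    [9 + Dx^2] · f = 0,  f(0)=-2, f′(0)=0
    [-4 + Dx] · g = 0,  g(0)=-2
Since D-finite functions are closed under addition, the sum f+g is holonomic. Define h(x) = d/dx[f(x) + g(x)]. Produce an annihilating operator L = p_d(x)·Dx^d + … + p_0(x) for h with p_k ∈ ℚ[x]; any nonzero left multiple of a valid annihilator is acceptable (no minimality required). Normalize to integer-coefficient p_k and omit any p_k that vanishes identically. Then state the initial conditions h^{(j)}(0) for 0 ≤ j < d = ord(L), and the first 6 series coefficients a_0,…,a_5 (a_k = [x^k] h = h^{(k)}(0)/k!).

L = 36 - 9·Dx + 4·Dx^2 - Dx^3  (order 3).
h: a_k = -8, -14, -64, -337/3, -256/3, -3367/60, …
ICs: h(0) = -8, h′(0) = -14, h′′(0) = -128.

f: a_k = -2, 0, 9, 0, -27/4, 0, …
g: a_k = -2, -8, -16, -64/3, -64/3, -256/15, …
L₀ := lclm(L_f,L_g); ord L₀ ≤ 2+1.
Derive L from L₀ (diff closure).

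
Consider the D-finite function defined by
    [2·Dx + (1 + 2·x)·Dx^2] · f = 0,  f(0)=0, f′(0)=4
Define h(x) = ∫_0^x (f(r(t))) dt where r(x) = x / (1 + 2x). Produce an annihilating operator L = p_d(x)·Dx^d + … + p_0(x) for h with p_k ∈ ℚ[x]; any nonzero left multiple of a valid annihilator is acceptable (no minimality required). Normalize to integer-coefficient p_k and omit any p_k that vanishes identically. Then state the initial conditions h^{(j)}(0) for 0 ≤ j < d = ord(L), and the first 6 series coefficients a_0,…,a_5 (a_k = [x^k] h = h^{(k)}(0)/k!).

f: a_k = 0, 4, -4, 16/3, -8, 64/5, …
Substitute x→r, Dx→(1/r')Dx; clear ⇒ L₀.
Integrate: L := L₀·Dx.
L = (6 + 16·x)·Dx^2 + (1 + 6·x + 8·x^2)·Dx^3  (order 3).
h: a_k = 0, 0, 2, -4, 28/3, -24, …
ICs: h(0) = 0, h′(0) = 0, h′′(0) = 4.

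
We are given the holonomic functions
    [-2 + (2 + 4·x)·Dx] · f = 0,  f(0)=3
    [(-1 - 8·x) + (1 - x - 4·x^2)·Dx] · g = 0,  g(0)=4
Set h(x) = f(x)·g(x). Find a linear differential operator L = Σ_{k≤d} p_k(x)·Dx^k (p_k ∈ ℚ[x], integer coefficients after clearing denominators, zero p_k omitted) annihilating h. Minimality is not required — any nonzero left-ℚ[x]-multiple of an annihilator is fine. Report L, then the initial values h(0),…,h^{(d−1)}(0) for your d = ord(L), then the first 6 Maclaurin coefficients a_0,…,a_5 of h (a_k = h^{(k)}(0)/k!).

L = (2 + 9·x + 12·x^2) + (-1 - x + 6·x^2 + 8·x^3)·Dx  (order 1).
h: a_k = 12, 24, 66, 168, 849/2, 1107, …
ICs: h(0) = 12.

f: a_k = 3, 3, -3/2, 3/2, -15/8, 21/8, …
g: a_k = 4, 4, 20, 36, 116, 260, …
Sym-product of L_f,L_g gives L₀ (≤ ord 1).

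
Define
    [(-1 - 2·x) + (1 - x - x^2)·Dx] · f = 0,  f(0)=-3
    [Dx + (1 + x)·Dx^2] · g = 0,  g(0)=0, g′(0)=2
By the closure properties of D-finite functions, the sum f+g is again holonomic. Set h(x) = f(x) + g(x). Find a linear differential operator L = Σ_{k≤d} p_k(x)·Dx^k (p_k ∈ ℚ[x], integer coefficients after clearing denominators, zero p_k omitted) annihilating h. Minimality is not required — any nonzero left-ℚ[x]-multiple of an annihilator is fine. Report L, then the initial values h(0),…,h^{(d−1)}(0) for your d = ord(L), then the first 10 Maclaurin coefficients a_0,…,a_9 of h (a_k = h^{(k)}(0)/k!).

f: a_k = -3, -3, -6, -9, -15, -24, -39, -63, -102, -165, …
g: a_k = 0, 2, -1, 2/3, -1/2, 2/5, -1/3, 2/7, -1/4, 2/9, …
h₀=f+g: left-lcm gives L₀, ord ≤ 3.
L = (26 + 70·x + 76·x^2 + 36·x^3 + 12·x^4)·Dx + (16 + 84·x + 160·x^2 + 144·x^3 + 74·x^4 + 20·x^5)·Dx^2 + (-5 - 11·x + x^2 + 23·x^3 + 29·x^4 + 17·x^5 + 4·x^6)·Dx^3  (order 3).
h: a_k = -3, -1, -7, -25/3, -31/2, -118/5, -118/3, -439/7, -409/4, -1483/9, …
ICs: h(0) = -3, h′(0) = -1, h′′(0) = -14.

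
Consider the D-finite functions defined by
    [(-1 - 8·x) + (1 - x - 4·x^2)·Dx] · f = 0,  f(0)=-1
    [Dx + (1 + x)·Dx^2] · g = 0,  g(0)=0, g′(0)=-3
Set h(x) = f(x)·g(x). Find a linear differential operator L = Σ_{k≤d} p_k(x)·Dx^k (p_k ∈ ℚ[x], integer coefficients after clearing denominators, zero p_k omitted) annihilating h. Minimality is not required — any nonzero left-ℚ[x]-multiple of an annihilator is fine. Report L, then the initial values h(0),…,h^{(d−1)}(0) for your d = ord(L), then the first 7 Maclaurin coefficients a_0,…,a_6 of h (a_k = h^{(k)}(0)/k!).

L = (9 + 16·x) + (1 + 19·x + 20·x^2)·Dx + (-1 + 5·x^2 + 4·x^3)·Dx^2  (order 2).
h: a_k = 0, 3, 3/2, 29/2, 79/4, 1567/20, 3137/20, …
ICs: h(0) = 0, h′(0) = 3.

f: a_k = -1, -1, -5, -9, -29, -65, -181, …
g: a_k = 0, -3, 3/2, -1, 3/4, -3/5, 1/2, …
h₀=f·g: eliminate ⇒ L₀, order ≤ 1·2.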